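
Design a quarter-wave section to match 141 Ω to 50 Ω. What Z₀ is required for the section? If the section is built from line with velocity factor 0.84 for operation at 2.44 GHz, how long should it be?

Z_qwt ≈ 84 Ω; length ≈ 2.58 cm

Z_qwt = √(Z_0·R_L) = √(50 × 141) = √7050
λ = 0.84·c/f = 0.103 m, so l = λ/4 = 0.0258 m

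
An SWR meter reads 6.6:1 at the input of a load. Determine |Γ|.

|Γ| = (S − 1)/(S + 1) = (6.6 − 1)/(6.6 + 1) = 5.6/7.6

|Γ| ≈ 0.737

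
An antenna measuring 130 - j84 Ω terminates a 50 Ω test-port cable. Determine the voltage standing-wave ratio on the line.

VSWR ≈ 3.81

Γ = (Z_L − Z_0)/(Z_L + Z_0) = (80 − j84)/(180 − j84)
|Γ| = 116/199 = 0.584
VSWR = (1 + |Γ|)/(1 − |Γ|) = 1.58/0.416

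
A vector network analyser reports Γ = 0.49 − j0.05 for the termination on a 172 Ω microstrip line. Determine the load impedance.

Z_L = Z_0·(1 + Γ)/(1 − Γ) = 172·(1.49 − j0.05)/(0.51 + j0.05)

Z_L ≈ 496 − j65.5 Ω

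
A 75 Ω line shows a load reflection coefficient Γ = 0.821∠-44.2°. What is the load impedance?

Z_L = Z_0·(1 + Γ)/(1 − Γ) = 75·(1.59 − j0.572)/(0.411 + j0.572)

Z_L ≈ 49.2 − j173 Ω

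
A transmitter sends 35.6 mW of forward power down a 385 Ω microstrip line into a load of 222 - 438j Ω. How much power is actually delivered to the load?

P_delivered ≈ 21.7 mW

|Γ| = |(-163 − j438)/(607 − j438)| = 0.624
|Γ|² = 0.39
P_refl = |Γ|²·P_inc = 13.9 mW, P_del = (1 − |Γ|²)·P_inc = 21.7 mW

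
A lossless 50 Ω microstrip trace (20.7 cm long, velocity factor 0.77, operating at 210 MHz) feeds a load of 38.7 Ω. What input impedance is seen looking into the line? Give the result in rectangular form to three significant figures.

λ = v/f = 0.77·c / 210 MHz = 1.1 m
βl = 2π·l/λ = 2π × 0.188 = 67.7°
tan(βl) = tan(67.7°) = 2.44
Z_in = Z_0·(Z_L + jZ_0·tanβl)/(Z_0 + jZ_L·tanβl)
     = 50·(38.7 + j122)/(50 + j94.6)

Z_in ≈ 58.9 + j10.7 Ω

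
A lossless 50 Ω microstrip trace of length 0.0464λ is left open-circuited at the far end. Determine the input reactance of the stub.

βl = 2π × 0.0464 = 16.7°
tan(βl) = 0.3
For an open-circuited stub, Z_in = −jZ_0·cot(βl) = −jZ_0/tan(βl)

X_in ≈ -167 Ω (capacitive)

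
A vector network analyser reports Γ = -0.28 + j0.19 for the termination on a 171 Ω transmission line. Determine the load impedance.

Z_L ≈ 90.4 + j38.8 Ω

Z_L = Z_0·(1 + Γ)/(1 − Γ) = 171·(0.72 + j0.19)/(1.28 − j0.19)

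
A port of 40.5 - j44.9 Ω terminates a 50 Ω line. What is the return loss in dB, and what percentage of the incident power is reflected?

RL ≈ 6.85 dB; 20.6% of incident power reflected

Γ = (-9.5 − j44.9)/(90.5 − j44.9), |Γ| = 0.454
RL = −20·log₁₀(0.454) = 6.85 dB
P_refl/P_inc = |Γ|² = 0.206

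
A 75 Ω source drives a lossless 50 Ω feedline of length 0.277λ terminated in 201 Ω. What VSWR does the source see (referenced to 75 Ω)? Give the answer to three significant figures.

βl = 2π × 0.277 = 99.7°
tan(βl) = -5.84
Z_in = Z_0·(Z_L + jZ_0·tanβl)/(Z_0 + jZ_L·tanβl) = 12.8 + j8.02 Ω
Γ_s = (Z_in − Z_s)/(Z_in + Z_s) = (-62.2 + j8.02)/(87.8 + j8.02), |Γ_s| = 0.712
VSWR = (1 + |Γ_s|)/(1 − |Γ_s|)

VSWR ≈ 5.94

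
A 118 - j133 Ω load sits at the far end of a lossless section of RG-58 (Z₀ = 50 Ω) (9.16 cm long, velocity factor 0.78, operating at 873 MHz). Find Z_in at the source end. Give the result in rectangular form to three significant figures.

λ = v/f = 0.78·c / 873 MHz = 0.268 m
βl = 2π·l/λ = 2π × 0.342 = 123°
tan(βl) = tan(123°) = -1.54
Z_in = Z_0·(Z_L + jZ_0·tanβl)/(Z_0 + jZ_L·tanβl)
     = 50·(118 − j210)/(-155 − j182)

Z_in ≈ 17.5 + j47.4 Ω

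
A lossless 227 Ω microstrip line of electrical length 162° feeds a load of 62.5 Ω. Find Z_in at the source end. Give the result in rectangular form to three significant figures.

tan(βl) = tan(162°) = -0.325
Z_in = Z_0·(Z_L + jZ_0·tanβl)/(Z_0 + jZ_L·tanβl)
     = 227·(62.5 − j73.8)/(227 − j20.3)

Z_in ≈ 68.5 − j67.6 Ω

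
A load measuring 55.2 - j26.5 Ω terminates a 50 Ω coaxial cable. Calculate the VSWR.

VSWR ≈ 1.66

Γ = (Z_L − Z_0)/(Z_L + Z_0) = (5.2 − j26.5)/(105.2 − j26.5)
|Γ| = 27/108 = 0.249
VSWR = (1 + |Γ|)/(1 − |Γ|) = 1.25/0.751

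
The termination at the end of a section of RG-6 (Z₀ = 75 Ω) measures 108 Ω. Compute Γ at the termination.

Γ = (Z_L − Z_0)/(Z_L + Z_0) = (108 − 75)/(108 + 75) = 33/183

Γ = 0.18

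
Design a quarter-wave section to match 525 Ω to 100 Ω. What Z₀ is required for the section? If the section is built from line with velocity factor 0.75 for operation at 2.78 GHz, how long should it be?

Z_qwt ≈ 229 Ω; length ≈ 2.02 cm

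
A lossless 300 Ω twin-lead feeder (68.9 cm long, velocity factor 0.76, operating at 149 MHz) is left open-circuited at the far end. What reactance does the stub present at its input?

λ = v/f = 0.76·c / 149 MHz = 1.53 m
βl = 2π·l/λ = 2π × 0.45 = 162°
tan(βl) = -0.323
For an open-circuited stub, Z_in = −jZ_0·cot(βl) = −jZ_0/tan(βl)

X_in ≈ 929 Ω (inductive)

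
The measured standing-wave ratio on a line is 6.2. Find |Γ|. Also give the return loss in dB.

|Γ| ≈ 0.722; return loss ≈ 2.83 dB

|Γ| = (S − 1)/(S + 1) = (6.2 − 1)/(6.2 + 1) = 5.2/7.2
RL = −20·log₁₀|Γ| = −20·log₁₀(0.722)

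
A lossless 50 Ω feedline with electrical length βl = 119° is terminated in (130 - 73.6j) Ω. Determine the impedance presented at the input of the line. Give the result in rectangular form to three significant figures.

Z_in ≈ 22.4 + j35.6 Ω

tan(βl) = tan(119°) = -1.8
Z_in = Z_0·(Z_L + jZ_0·tanβl)/(Z_0 + jZ_L·tanβl)
     = 50·(130 − j164)/(-82.8 − j235)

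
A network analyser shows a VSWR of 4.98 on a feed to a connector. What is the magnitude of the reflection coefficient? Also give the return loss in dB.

|Γ| ≈ 0.666; return loss ≈ 3.54 dB

|Γ| = (S − 1)/(S + 1) = (4.98 − 1)/(4.98 + 1) = 3.98/5.98
RL = −20·log₁₀|Γ| = −20·log₁₀(0.666)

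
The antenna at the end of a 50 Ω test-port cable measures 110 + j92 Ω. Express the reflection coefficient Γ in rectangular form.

Γ = (Z_L − Z_0)/(Z_L + Z_0) = (60 + j92)/(160 + j92)

Γ ≈ 0.53 + j0.27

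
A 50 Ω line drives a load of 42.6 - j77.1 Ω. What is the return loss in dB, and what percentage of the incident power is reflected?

RL ≈ 3.84 dB; 41.3% of incident power reflected

Γ = (-7.4 − j77.1)/(92.6 − j77.1), |Γ| = 0.643
RL = −20·log₁₀(0.643) = 3.84 dB
P_refl/P_inc = |Γ|² = 0.413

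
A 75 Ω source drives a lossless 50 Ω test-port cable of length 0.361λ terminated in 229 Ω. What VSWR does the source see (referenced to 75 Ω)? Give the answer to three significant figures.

VSWR ≈ 5.33

βl = 2π × 0.361 = 130°
tan(βl) = -1.19
Z_in = Z_0·(Z_L + jZ_0·tanβl)/(Z_0 + jZ_L·tanβl) = 18 + j38.6 Ω
Γ_s = (Z_in − Z_s)/(Z_in + Z_s) = (-57 + j38.6)/(93 + j38.6), |Γ_s| = 0.684
VSWR = (1 + |Γ_s|)/(1 − |Γ_s|)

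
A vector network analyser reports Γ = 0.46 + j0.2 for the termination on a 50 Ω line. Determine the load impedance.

Z_L ≈ 113 + j60.3 Ω

Z_L = Z_0·(1 + Γ)/(1 − Γ) = 50·(1.46 + j0.2)/(0.54 − j0.2)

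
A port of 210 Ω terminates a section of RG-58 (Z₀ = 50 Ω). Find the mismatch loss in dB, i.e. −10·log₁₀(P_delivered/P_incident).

mismatch loss ≈ 2.07 dB

Γ = (210 − 50)/(210 + 50) = 0.615
|Γ|² = 0.379, so P_del/P_inc = 1 − |Γ|² = 0.621
ML = −10·log₁₀(1 − |Γ|²)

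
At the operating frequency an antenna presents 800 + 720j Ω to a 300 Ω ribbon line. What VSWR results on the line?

VSWR ≈ 5

Γ = (Z_L − Z_0)/(Z_L + Z_0) = (500 + j720)/(1100 + j720)
|Γ| = 877/1310 = 0.667
VSWR = (1 + |Γ|)/(1 − |Γ|) = 1.67/0.333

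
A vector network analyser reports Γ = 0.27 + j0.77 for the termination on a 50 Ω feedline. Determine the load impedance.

Z_L = Z_0·(1 + Γ)/(1 − Γ) = 50·(1.27 + j0.77)/(0.73 − j0.77)

Z_L ≈ 14.8 + j68.4 Ω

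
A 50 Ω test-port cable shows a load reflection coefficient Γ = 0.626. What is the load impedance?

Z_L ≈ 217 Ω

Z_L = Z_0·(1 + Γ)/(1 − Γ) = 50·(1.63)/(0.374)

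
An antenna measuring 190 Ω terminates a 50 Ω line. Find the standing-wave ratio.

For a purely resistive load, VSWR = R_L/Z_0 or Z_0/R_L (whichever > 1) = 190/50

VSWR ≈ 3.8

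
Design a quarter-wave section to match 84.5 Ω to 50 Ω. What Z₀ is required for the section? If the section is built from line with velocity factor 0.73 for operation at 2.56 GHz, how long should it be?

Z_qwt ≈ 65 Ω; length ≈ 2.14 cm

Z_qwt = √(Z_0·R_L) = √(50 × 84.5) = √4225
λ = 0.73·c/f = 0.0855 m, so l = λ/4 = 0.0214 m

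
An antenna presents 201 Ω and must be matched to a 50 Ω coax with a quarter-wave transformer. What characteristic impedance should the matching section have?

Z_qwt = √(Z_0·R_L) = √(50 × 201) = √10050

Z_qwt ≈ 100 Ω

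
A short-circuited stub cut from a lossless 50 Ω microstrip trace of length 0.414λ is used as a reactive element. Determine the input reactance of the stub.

βl = 2π × 0.414 = 149°
tan(βl) = -0.6
For a short-circuited stub, Z_in = jZ_0·tan(βl)

X_in ≈ -30 Ω (capacitive)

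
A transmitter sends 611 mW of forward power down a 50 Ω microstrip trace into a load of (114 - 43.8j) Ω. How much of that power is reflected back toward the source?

|Γ| = |(64 − j43.8)/(164 − j43.8)| = 0.457
|Γ|² = 0.209
P_refl = |Γ|²·P_inc = 128 mW, P_del = (1 − |Γ|²)·P_inc = 483 mW

P_reflected ≈ 128 mW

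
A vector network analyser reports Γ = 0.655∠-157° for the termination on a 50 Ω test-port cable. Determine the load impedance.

Z_L = Z_0·(1 + Γ)/(1 − Γ) = 50·(0.397 − j0.256)/(1.6 + j0.256)

Z_L ≈ 10.8 − j9.71 Ω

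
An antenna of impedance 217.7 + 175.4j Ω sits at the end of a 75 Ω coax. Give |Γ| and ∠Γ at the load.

Γ ≈ 0.663 ∠ 19.9°

Γ = (Z_L − Z_0)/(Z_L + Z_0) = (142.7 + j175.4)/(292.7 + j175.4)
|Γ| = 226/341 = 0.663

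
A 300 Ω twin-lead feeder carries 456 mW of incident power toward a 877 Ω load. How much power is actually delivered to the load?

Γ = (877 − 300)/(877 + 300) = 0.49
|Γ|² = 0.24
P_refl = |Γ|²·P_inc = 110 mW, P_del = (1 − |Γ|²)·P_inc = 346 mW

P_delivered ≈ 346 mW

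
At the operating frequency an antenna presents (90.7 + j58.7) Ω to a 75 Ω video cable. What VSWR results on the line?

VSWR ≈ 2.06

Γ = (Z_L − Z_0)/(Z_L + Z_0) = (15.7 + j58.7)/(165.7 + j58.7)
|Γ| = 60.8/176 = 0.346
VSWR = (1 + |Γ|)/(1 − |Γ|) = 1.35/0.654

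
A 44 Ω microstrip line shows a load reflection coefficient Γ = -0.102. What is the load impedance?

Z_L = Z_0·(1 + Γ)/(1 − Γ) = 44·(0.898)/(1.1)

Z_L ≈ 35.9 Ω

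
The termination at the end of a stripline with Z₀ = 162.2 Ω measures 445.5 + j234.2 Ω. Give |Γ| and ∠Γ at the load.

Γ ≈ 0.564 ∠ 18.5°

Γ = (Z_L − Z_0)/(Z_L + Z_0) = (283.3 + j234.2)/(607.7 + j234.2)
|Γ| = 368/651 = 0.564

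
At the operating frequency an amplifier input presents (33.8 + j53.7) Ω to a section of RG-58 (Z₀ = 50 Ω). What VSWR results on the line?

VSWR ≈ 3.58

Γ = (Z_L − Z_0)/(Z_L + Z_0) = (-16.2 + j53.7)/(83.8 + j53.7)
|Γ| = 56.1/99.5 = 0.564
VSWR = (1 + |Γ|)/(1 − |Γ|) = 1.56/0.436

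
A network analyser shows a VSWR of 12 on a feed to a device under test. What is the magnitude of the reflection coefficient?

|Γ| = (S − 1)/(S + 1) = (12 − 1)/(12 + 1) = 11/13

|Γ| ≈ 0.846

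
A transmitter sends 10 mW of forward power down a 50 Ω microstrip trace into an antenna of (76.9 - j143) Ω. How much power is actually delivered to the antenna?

P_delivered ≈ 4.21 mW

|Γ| = |(26.9 − j143)/(126.9 − j143)| = 0.761
|Γ|² = 0.579
P_refl = |Γ|²·P_inc = 5.79 mW, P_del = (1 − |Γ|²)·P_inc = 4.21 mW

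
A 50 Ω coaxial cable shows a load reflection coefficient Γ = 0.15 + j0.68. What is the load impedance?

Z_L = Z_0·(1 + Γ)/(1 − Γ) = 50·(1.15 + j0.68)/(0.85 − j0.68)

Z_L ≈ 21.7 + j57.4 Ω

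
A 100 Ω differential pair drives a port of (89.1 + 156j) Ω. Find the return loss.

Γ = (-10.9 + j156)/(189.1 + j156), |Γ| = 0.638
RL = −20·log₁₀|Γ| = −20·log₁₀(0.638)

RL ≈ 3.9 dB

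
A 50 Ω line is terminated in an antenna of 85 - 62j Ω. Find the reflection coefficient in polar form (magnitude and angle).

Γ ≈ 0.479 ∠ -35.9°

Γ = (Z_L − Z_0)/(Z_L + Z_0) = (35 − j62)/(135 − j62)
|Γ| = 71.2/149 = 0.479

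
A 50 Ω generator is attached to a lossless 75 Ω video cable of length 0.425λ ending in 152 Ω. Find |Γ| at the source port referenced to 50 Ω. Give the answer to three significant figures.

|Γ| ≈ 0.465

βl = 2π × 0.425 = 153°
tan(βl) = -0.51
Z_in = Z_0·(Z_L + jZ_0·tanβl)/(Z_0 + jZ_L·tanβl) = 92.7 + j57.5 Ω
Γ_s = (Z_in − Z_s)/(Z_in + Z_s) = (42.7 + j57.5)/(143 + j57.5), |Γ_s| = 0.465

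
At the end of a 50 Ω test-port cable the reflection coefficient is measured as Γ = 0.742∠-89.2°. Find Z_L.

Z_L = Z_0·(1 + Γ)/(1 − Γ) = 50·(1.01 − j0.742)/(0.99 + j0.742)

Z_L ≈ 14.7 − j48.5 Ω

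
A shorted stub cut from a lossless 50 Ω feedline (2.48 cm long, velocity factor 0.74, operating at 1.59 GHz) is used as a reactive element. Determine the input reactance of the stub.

λ = v/f = 0.74·c / 1.59 GHz = 0.14 m
βl = 2π·l/λ = 2π × 0.178 = 63.9°
tan(βl) = 2.05
For a shorted stub, Z_in = jZ_0·tan(βl)

X_in ≈ 102 Ω (inductive)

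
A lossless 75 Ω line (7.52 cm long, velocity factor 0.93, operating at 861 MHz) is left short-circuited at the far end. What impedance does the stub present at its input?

Z_in ≈ +j663 Ω

λ = v/f = 0.93·c / 861 MHz = 0.324 m
βl = 2π·l/λ = 2π × 0.232 = 83.5°
tan(βl) = 8.84
For a short-circuited stub, Z_in = jZ_0·tan(βl)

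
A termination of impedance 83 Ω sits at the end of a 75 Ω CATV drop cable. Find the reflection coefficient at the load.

Γ = (Z_L − Z_0)/(Z_L + Z_0) = (83 − 75)/(83 + 75) = 8/158

Γ = 0.0506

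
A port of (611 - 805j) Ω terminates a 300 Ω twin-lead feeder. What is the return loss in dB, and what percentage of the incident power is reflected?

RL ≈ 2.98 dB; 50.4% of incident power reflected

Γ = (311 − j805)/(911 − j805), |Γ| = 0.71
RL = −20·log₁₀(0.71) = 2.98 dB
P_refl/P_inc = |Γ|² = 0.504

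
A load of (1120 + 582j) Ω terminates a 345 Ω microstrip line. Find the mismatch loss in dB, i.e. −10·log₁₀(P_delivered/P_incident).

mismatch loss ≈ 2.06 dB

Γ = (775 + j582)/(1465 + j582), |Γ| = 0.615
|Γ|² = 0.378, so P_del/P_inc = 1 − |Γ|² = 0.622
ML = −10·log₁₀(1 − |Γ|²)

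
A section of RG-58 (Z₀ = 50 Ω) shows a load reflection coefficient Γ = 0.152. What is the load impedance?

Z_L ≈ 67.9 Ω

Z_L = Z_0·(1 + Γ)/(1 − Γ) = 50·(1.15)/(0.848)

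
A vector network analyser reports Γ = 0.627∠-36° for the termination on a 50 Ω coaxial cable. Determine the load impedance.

Z_L ≈ 80.1 − j97.3 Ω

Z_L = Z_0·(1 + Γ)/(1 − Γ) = 50·(1.51 − j0.369)/(0.493 + j0.369)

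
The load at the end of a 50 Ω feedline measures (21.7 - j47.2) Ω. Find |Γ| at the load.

|Γ| ≈ 0.641

Γ = (Z_L − Z_0)/(Z_L + Z_0) = (-28.3 − j47.2)/(71.7 − j47.2)
|Γ| = 55/85.8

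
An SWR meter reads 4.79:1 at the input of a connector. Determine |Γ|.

|Γ| = (S − 1)/(S + 1) = (4.79 − 1)/(4.79 + 1) = 3.79/5.79

|Γ| ≈ 0.655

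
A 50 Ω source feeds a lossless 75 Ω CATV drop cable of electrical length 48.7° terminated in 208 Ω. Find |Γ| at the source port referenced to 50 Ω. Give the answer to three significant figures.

|Γ| ≈ 0.49

tan(βl) = 1.14
Z_in = Z_0·(Z_L + jZ_0·tanβl)/(Z_0 + jZ_L·tanβl) = 43.5 − j52.1 Ω
Γ_s = (Z_in − Z_s)/(Z_in + Z_s) = (-6.45 − j52.1)/(93.5 − j52.1), |Γ_s| = 0.49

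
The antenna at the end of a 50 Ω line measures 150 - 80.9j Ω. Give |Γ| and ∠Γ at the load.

Γ ≈ 0.596 ∠ -16.9°

Γ = (Z_L − Z_0)/(Z_L + Z_0) = (100 − j80.9)/(200 − j80.9)
|Γ| = 129/216 = 0.596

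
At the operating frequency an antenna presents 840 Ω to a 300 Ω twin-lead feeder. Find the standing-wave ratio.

For a purely resistive load, VSWR = R_L/Z_0 or Z_0/R_L (whichever > 1) = 840/300

VSWR ≈ 2.8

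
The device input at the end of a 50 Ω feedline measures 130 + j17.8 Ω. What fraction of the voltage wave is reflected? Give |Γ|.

|Γ| ≈ 0.453

Γ = (Z_L − Z_0)/(Z_L + Z_0) = (80 + j17.8)/(180 + j17.8)
|Γ| = 82/181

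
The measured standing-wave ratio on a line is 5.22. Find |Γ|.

|Γ| ≈ 0.678

|Γ| = (S − 1)/(S + 1) = (5.22 − 1)/(5.22 + 1) = 4.22/6.22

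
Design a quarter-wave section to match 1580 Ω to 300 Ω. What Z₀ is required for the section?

Z_qwt = √(Z_0·R_L) = √(300 × 1580) = √474000

Z_qwt ≈ 688 Ω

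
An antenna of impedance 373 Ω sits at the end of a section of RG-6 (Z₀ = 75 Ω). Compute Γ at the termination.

Γ = 0.665

Γ = (Z_L − Z_0)/(Z_L + Z_0) = (373 − 75)/(373 + 75) = 298/448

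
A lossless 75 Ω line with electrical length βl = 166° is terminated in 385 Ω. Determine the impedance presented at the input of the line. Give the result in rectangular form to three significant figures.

Z_in ≈ 155 + j180 Ω

tan(βl) = tan(166°) = -0.249
Z_in = Z_0·(Z_L + jZ_0·tanβl)/(Z_0 + jZ_L·tanβl)
     = 75·(385 − j18.7)/(75 − j96)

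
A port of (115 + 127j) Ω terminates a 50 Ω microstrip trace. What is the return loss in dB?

RL ≈ 3.28 dB

Γ = (65 + j127)/(165 + j127), |Γ| = 0.685
RL = −20·log₁₀|Γ| = −20·log₁₀(0.685)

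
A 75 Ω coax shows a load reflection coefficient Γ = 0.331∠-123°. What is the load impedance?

Z_L ≈ 45.4 − j28.3 Ω

Z_L = Z_0·(1 + Γ)/(1 − Γ) = 75·(0.82 − j0.278)/(1.18 + j0.278)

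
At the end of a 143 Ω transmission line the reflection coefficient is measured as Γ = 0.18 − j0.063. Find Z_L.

Z_L ≈ 204 − j26.6 Ω

Z_L = Z_0·(1 + Γ)/(1 − Γ) = 143·(1.18 − j0.063)/(0.82 + j0.063)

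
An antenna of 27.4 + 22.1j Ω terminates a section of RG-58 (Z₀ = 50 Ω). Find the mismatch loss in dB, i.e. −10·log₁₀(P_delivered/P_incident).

Γ = (-22.6 + j22.1)/(77.4 + j22.1), |Γ| = 0.393
|Γ|² = 0.154, so P_del/P_inc = 1 − |Γ|² = 0.846
ML = −10·log₁₀(1 − |Γ|²)

mismatch loss ≈ 0.727 dB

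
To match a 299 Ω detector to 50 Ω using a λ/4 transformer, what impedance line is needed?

Z_qwt ≈ 122 Ω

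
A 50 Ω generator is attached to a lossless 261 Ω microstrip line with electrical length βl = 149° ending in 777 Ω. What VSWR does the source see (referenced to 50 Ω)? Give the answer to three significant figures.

VSWR ≈ 12

tan(βl) = -0.601
Z_in = Z_0·(Z_L + jZ_0·tanβl)/(Z_0 + jZ_L·tanβl) = 252 + j294 Ω
Γ_s = (Z_in − Z_s)/(Z_in + Z_s) = (202 + j294)/(302 + j294), |Γ_s| = 0.846
VSWR = (1 + |Γ_s|)/(1 − |Γ_s|)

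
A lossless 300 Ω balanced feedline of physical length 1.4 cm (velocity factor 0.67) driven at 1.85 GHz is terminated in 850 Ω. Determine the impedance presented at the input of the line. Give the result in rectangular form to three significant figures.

λ = v/f = 0.67·c / 1.85 GHz = 0.109 m
βl = 2π·l/λ = 2π × 0.129 = 46.4°
tan(βl) = tan(46.4°) = 1.05
Z_in = Z_0·(Z_L + jZ_0·tanβl)/(Z_0 + jZ_L·tanβl)
     = 300·(850 + j315)/(300 + j892)

Z_in ≈ 181 − j225 Ω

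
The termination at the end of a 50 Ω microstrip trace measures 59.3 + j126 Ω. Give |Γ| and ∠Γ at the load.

Γ ≈ 0.757 ∠ 36.7°

Γ = (Z_L − Z_0)/(Z_L + Z_0) = (9.3 + j126)/(109.3 + j126)
|Γ| = 126/167 = 0.757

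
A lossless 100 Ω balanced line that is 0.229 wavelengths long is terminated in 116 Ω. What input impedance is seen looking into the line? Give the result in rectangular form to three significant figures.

βl = 2π × 0.229 = 82.4°
tan(βl) = tan(82.4°) = 7.53
Z_in = Z_0·(Z_L + jZ_0·tanβl)/(Z_0 + jZ_L·tanβl)
     = 100·(116 + j753)/(100 + j874)

Z_in ≈ 86.6 − j3.36 Ω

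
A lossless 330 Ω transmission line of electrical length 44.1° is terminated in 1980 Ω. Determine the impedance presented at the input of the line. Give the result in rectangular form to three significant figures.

Z_in ≈ 110 − j322 Ω

tan(βl) = tan(44.1°) = 0.969
Z_in = Z_0·(Z_L + jZ_0·tanβl)/(Z_0 + jZ_L·tanβl)
     = 330·(1980 + j320)/(330 + j1920)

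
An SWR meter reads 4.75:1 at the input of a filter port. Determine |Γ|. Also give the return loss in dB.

|Γ| ≈ 0.652; return loss ≈ 3.71 dB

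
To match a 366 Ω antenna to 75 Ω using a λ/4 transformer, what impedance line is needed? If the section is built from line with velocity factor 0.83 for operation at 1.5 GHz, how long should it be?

Z_qwt = √(Z_0·R_L) = √(75 × 366) = √27450
λ = 0.83·c/f = 0.166 m, so l = λ/4 = 0.0415 m

Z_qwt ≈ 166 Ω; length ≈ 4.15 cm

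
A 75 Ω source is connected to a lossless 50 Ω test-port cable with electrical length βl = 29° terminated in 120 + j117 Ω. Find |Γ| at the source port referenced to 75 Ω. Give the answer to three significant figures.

tan(βl) = 0.554
Z_in = Z_0·(Z_L + jZ_0·tanβl)/(Z_0 + jZ_L·tanβl) = 84.4 − j109 Ω
Γ_s = (Z_in − Z_s)/(Z_in + Z_s) = (9.43 − j109)/(159 − j109), |Γ_s| = 0.567

|Γ| ≈ 0.567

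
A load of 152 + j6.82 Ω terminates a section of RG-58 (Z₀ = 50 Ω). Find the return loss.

Γ = (102 + j6.82)/(202 + j6.82), |Γ| = 0.506
RL = −20·log₁₀|Γ| = −20·log₁₀(0.506)

RL ≈ 5.92 dB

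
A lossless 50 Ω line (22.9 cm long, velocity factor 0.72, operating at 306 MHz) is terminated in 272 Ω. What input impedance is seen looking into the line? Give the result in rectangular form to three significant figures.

λ = v/f = 0.72·c / 306 MHz = 0.706 m
βl = 2π·l/λ = 2π × 0.324 = 117°
tan(βl) = tan(117°) = -1.98
Z_in = Z_0·(Z_L + jZ_0·tanβl)/(Z_0 + jZ_L·tanβl)
     = 50·(272 − j99)/(50 − j539)

Z_in ≈ 11.4 + j24.2 Ω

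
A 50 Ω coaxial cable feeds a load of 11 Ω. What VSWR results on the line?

VSWR ≈ 4.55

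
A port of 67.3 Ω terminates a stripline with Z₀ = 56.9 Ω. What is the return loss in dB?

Γ = (67.3 − 56.9)/(67.3 + 56.9) = 0.0837
RL = −20·log₁₀|Γ| = −20·log₁₀(0.0837)

RL ≈ 21.5 dB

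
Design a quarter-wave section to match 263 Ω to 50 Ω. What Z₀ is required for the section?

Z_qwt = √(Z_0·R_L) = √(50 × 263) = √13150

Z_qwt ≈ 115 Ω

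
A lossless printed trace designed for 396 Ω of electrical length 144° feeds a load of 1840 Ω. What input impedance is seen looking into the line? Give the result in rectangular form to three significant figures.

tan(βl) = tan(144°) = -0.727
Z_in = Z_0·(Z_L + jZ_0·tanβl)/(Z_0 + jZ_L·tanβl)
     = 396·(1840 − j288)/(396 − j1340)

Z_in ≈ 227 + j478 Ω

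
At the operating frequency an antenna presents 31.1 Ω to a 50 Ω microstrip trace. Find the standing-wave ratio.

Γ = (31.1 − 50)/(31.1 + 50) = -0.233
VSWR = (1 + 0.233)/(1 − 0.233)

VSWR ≈ 1.61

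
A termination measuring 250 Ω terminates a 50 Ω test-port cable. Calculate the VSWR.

VSWR ≈ 5

Γ = (250 − 50)/(250 + 50) = 0.667
VSWR = (1 + 0.667)/(1 − 0.667)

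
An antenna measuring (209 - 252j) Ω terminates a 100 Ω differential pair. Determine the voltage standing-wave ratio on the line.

Γ = (Z_L − Z_0)/(Z_L + Z_0) = (109 − j252)/(309 − j252)
|Γ| = 275/399 = 0.689
VSWR = (1 + |Γ|)/(1 − |Γ|) = 1.69/0.311

VSWR ≈ 5.42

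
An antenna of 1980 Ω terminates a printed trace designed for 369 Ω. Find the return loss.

Γ = (1980 − 369)/(1980 + 369) = 0.686
RL = −20·log₁₀|Γ| = −20·log₁₀(0.686)

RL ≈ 3.28 dB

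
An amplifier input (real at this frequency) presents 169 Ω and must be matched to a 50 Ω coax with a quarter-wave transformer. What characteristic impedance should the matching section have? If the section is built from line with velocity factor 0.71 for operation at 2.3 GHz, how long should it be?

Z_qwt = √(Z_0·R_L) = √(50 × 169) = √8450
λ = 0.71·c/f = 0.0926 m, so l = λ/4 = 0.0232 m

Z_qwt ≈ 91.9 Ω; length ≈ 2.32 cm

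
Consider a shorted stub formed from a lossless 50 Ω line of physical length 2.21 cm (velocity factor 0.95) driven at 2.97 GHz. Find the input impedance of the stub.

λ = v/f = 0.95·c / 2.97 GHz = 0.096 m
βl = 2π·l/λ = 2π × 0.23 = 82.9°
tan(βl) = 8.04
For a shorted stub, Z_in = jZ_0·tan(βl)

Z_in ≈ +j402 Ω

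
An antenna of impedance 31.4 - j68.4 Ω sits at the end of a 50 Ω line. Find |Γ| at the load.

|Γ| ≈ 0.667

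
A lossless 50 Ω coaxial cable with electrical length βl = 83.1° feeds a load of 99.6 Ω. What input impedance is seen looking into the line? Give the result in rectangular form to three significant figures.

Z_in ≈ 25.4 − j4.51 Ω

tan(βl) = tan(83.1°) = 8.26
Z_in = Z_0·(Z_L + jZ_0·tanβl)/(Z_0 + jZ_L·tanβl)
     = 50·(99.6 + j413)/(50 + j823)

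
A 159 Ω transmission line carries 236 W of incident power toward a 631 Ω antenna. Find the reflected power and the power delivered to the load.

Γ = (631 − 159)/(631 + 159) = 0.597
|Γ|² = 0.357
P_refl = |Γ|²·P_inc = 84.2 W, P_del = (1 − |Γ|²)·P_inc = 152 W

P_reflected ≈ 84.2 W; P_delivered ≈ 152 W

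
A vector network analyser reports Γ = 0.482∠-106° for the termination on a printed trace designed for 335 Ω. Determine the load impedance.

Z_L ≈ 172 − j207 Ω

Z_L = Z_0·(1 + Γ)/(1 − Γ) = 335·(0.867 − j0.463)/(1.13 + j0.463)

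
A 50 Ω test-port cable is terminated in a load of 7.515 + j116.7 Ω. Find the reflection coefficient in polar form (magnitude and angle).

Γ = (Z_L − Z_0)/(Z_L + Z_0) = (-42.48 + j116.7)/(57.52 + j116.7)
|Γ| = 124/130 = 0.955

Γ ≈ 0.955 ∠ 46.2°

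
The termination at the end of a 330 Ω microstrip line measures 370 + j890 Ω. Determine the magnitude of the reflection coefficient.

Γ = (Z_L − Z_0)/(Z_L + Z_0) = (40 + j890)/(700 + j890)
|Γ| = 891/1130

|Γ| ≈ 0.787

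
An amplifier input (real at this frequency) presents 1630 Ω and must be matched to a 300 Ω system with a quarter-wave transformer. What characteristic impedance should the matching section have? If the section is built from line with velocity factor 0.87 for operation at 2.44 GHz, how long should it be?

Z_qwt ≈ 699 Ω; length ≈ 2.67 cm

Z_qwt = √(Z_0·R_L) = √(300 × 1630) = √489000
λ = 0.87·c/f = 0.107 m, so l = λ/4 = 0.0267 m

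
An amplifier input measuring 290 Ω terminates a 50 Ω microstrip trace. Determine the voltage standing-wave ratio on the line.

For a purely resistive load, VSWR = R_L/Z_0 or Z_0/R_L (whichever > 1) = 290/50

VSWR ≈ 5.8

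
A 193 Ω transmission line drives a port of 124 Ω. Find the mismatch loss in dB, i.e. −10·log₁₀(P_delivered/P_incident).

mismatch loss ≈ 0.211 dB

Γ = (124 − 193)/(124 + 193) = -0.218
|Γ|² = 0.0474, so P_del/P_inc = 1 − |Γ|² = 0.953
ML = −10·log₁₀(1 − |Γ|²)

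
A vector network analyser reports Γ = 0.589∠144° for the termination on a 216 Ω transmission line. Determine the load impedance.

Z_L = Z_0·(1 + Γ)/(1 − Γ) = 216·(0.523 + j0.346)/(1.48 − j0.346)

Z_L ≈ 61.3 + j65 Ω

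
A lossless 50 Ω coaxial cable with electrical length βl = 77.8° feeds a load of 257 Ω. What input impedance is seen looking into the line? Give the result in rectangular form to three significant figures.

Z_in ≈ 10.2 − j10.4 Ω

tan(βl) = tan(77.8°) = 4.63
Z_in = Z_0·(Z_L + jZ_0·tanβl)/(Z_0 + jZ_L·tanβl)
     = 50·(257 + j231)/(50 + j1190)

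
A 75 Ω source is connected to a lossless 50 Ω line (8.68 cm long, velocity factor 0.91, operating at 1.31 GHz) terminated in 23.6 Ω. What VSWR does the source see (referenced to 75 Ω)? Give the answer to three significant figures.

λ = v/f = 0.91·c / 1.31 GHz = 0.208 m
βl = 2π·l/λ = 2π × 0.417 = 150°
tan(βl) = -0.579
Z_in = Z_0·(Z_L + jZ_0·tanβl)/(Z_0 + jZ_L·tanβl) = 29.3 − j20.9 Ω
Γ_s = (Z_in − Z_s)/(Z_in + Z_s) = (-45.7 − j20.9)/(104 − j20.9), |Γ_s| = 0.472
VSWR = (1 + |Γ_s|)/(1 − |Γ_s|)

VSWR ≈ 2.79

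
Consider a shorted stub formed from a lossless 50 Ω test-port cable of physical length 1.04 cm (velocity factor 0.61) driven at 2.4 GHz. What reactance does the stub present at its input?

X_in ≈ 57.7 Ω (inductive)

λ = v/f = 0.61·c / 2.4 GHz = 0.0762 m
βl = 2π·l/λ = 2π × 0.136 = 49.1°
tan(βl) = 1.15
For a shorted stub, Z_in = jZ_0·tan(βl)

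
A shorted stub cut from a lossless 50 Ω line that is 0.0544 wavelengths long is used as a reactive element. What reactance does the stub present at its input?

X_in ≈ 17.8 Ω (inductive)

βl = 2π × 0.0544 = 19.6°
tan(βl) = 0.356
For a shorted stub, Z_in = jZ_0·tan(βl)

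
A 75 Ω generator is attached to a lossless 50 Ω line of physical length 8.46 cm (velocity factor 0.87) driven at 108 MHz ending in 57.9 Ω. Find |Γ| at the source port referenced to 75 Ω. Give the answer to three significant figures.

|Γ| ≈ 0.139

λ = v/f = 0.87·c / 108 MHz = 2.42 m
βl = 2π·l/λ = 2π × 0.035 = 12.6°
tan(βl) = 0.224
Z_in = Z_0·(Z_L + jZ_0·tanβl)/(Z_0 + jZ_L·tanβl) = 57 − j3.57 Ω
Γ_s = (Z_in − Z_s)/(Z_in + Z_s) = (-18 − j3.57)/(132 − j3.57), |Γ_s| = 0.139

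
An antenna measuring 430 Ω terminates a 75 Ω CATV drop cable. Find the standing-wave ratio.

VSWR ≈ 5.73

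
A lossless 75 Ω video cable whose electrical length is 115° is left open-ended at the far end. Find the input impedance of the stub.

tan(βl) = -2.14
For an open-ended stub, Z_in = −jZ_0·cot(βl) = −jZ_0/tan(βl)

Z_in ≈ +j35 Ω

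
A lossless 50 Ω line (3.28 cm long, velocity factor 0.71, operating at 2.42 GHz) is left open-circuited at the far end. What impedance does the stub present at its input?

Z_in ≈ +j48.5 Ω

λ = v/f = 0.71·c / 2.42 GHz = 0.088 m
βl = 2π·l/λ = 2π × 0.373 = 134°
tan(βl) = -1.03
For an open-circuited stub, Z_in = −jZ_0·cot(βl) = −jZ_0/tan(βl)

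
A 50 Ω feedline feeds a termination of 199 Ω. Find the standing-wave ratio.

VSWR ≈ 3.98

Γ = (199 − 50)/(199 + 50) = 0.598
VSWR = (1 + 0.598)/(1 − 0.598)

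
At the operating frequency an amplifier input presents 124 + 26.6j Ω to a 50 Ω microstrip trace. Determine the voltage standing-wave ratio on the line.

Γ = (Z_L − Z_0)/(Z_L + Z_0) = (74 + j26.6)/(174 + j26.6)
|Γ| = 78.6/176 = 0.447
VSWR = (1 + |Γ|)/(1 − |Γ|) = 1.45/0.553

VSWR ≈ 2.61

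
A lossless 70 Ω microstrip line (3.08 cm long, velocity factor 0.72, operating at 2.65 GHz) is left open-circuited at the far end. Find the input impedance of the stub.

λ = v/f = 0.72·c / 2.65 GHz = 0.0815 m
βl = 2π·l/λ = 2π × 0.378 = 136°
tan(βl) = -0.965
For an open-circuited stub, Z_in = −jZ_0·cot(βl) = −jZ_0/tan(βl)

Z_in ≈ +j72.6 Ω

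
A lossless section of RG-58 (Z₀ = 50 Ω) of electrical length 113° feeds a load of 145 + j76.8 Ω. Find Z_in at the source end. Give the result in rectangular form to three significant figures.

Z_in ≈ 14 + j11.8 Ω

tan(βl) = tan(113°) = -2.36
Z_in = Z_0·(Z_L + jZ_0·tanβl)/(Z_0 + jZ_L·tanβl)
     = 50·(145 − j41)/(231 − j342)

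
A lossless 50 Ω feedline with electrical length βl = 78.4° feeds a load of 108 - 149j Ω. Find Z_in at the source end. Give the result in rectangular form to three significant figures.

Z_in ≈ 7.6 + j0.942 Ω

tan(βl) = tan(78.4°) = 4.87
Z_in = Z_0·(Z_L + jZ_0·tanβl)/(Z_0 + jZ_L·tanβl)
     = 50·(108 + j94.6)/(776 + j526)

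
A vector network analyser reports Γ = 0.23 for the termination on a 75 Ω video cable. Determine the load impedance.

Z_L ≈ 120 Ω

Z_L = Z_0·(1 + Γ)/(1 − Γ) = 75·(1.23)/(0.77)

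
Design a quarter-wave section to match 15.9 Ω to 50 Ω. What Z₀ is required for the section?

Z_qwt ≈ 28.2 Ω

Z_qwt = √(Z_0·R_L) = √(50 × 15.9) = √795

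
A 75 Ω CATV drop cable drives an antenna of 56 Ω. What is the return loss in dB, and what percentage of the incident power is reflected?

Γ = (56 − 75)/(56 + 75) = -0.145
RL = −20·log₁₀(0.145) = 16.8 dB
P_refl/P_inc = |Γ|² = 0.021

RL ≈ 16.8 dB; 2.1% of incident power reflected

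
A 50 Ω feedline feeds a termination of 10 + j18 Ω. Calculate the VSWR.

Γ = (Z_L − Z_0)/(Z_L + Z_0) = (-40 + j18)/(60 + j18)
|Γ| = 43.9/62.6 = 0.7
VSWR = (1 + |Γ|)/(1 − |Γ|) = 1.7/0.3

VSWR ≈ 5.67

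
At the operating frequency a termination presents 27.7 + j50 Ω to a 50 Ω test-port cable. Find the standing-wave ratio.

Γ = (Z_L − Z_0)/(Z_L + Z_0) = (-22.3 + j50)/(77.7 + j50)
|Γ| = 54.7/92.4 = 0.593
VSWR = (1 + |Γ|)/(1 − |Γ|) = 1.59/0.407

VSWR ≈ 3.91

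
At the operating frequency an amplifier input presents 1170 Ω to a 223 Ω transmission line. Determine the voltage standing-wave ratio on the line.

VSWR ≈ 5.25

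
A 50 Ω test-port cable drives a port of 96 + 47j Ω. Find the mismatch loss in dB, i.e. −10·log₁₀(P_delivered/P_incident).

Γ = (46 + j47)/(146 + j47), |Γ| = 0.429
|Γ|² = 0.184, so P_del/P_inc = 1 − |Γ|² = 0.816
ML = −10·log₁₀(1 − |Γ|²)

mismatch loss ≈ 0.882 dB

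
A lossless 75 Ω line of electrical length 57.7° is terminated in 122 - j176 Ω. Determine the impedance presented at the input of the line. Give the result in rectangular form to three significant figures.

Z_in ≈ 14.8 − j20.3 Ω

tan(βl) = tan(57.7°) = 1.58
Z_in = Z_0·(Z_L + jZ_0·tanβl)/(Z_0 + jZ_L·tanβl)
     = 75·(122 − j57.4)/(353 + j193)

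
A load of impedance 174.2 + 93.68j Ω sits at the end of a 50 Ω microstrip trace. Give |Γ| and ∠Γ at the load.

Γ = (Z_L − Z_0)/(Z_L + Z_0) = (124.2 + j93.68)/(224.2 + j93.68)
|Γ| = 156/243 = 0.64

Γ ≈ 0.64 ∠ 14.3°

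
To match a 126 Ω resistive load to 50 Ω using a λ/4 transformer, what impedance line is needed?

Z_qwt ≈ 79.4 Ω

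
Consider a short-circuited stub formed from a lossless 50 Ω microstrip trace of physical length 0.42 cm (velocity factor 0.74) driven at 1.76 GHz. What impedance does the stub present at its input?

Z_in ≈ +j10.6 Ω

λ = v/f = 0.74·c / 1.76 GHz = 0.126 m
βl = 2π·l/λ = 2π × 0.0333 = 12°
tan(βl) = 0.212
For a short-circuited stub, Z_in = jZ_0·tan(βl)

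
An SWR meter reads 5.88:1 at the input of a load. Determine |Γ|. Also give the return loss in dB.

|Γ| ≈ 0.709; return loss ≈ 2.98 dB

|Γ| = (S − 1)/(S + 1) = (5.88 − 1)/(5.88 + 1) = 4.88/6.88
RL = −20·log₁₀|Γ| = −20·log₁₀(0.709)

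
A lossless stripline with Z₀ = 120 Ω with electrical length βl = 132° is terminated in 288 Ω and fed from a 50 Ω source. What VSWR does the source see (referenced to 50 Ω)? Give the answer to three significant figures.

tan(βl) = -1.11
Z_in = Z_0·(Z_L + jZ_0·tanβl)/(Z_0 + jZ_L·tanβl) = 79.4 + j78.3 Ω
Γ_s = (Z_in − Z_s)/(Z_in + Z_s) = (29.4 + j78.3)/(129 + j78.3), |Γ_s| = 0.553
VSWR = (1 + |Γ_s|)/(1 − |Γ_s|)

VSWR ≈ 3.47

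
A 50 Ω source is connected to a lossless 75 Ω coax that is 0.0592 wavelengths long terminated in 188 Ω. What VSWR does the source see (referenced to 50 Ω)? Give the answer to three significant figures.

βl = 2π × 0.0592 = 21.3°
tan(βl) = 0.39
Z_in = Z_0·(Z_L + jZ_0·tanβl)/(Z_0 + jZ_L·tanβl) = 111 − j79 Ω
Γ_s = (Z_in − Z_s)/(Z_in + Z_s) = (60.7 − j79)/(161 − j79), |Γ_s| = 0.556
VSWR = (1 + |Γ_s|)/(1 − |Γ_s|)

VSWR ≈ 3.51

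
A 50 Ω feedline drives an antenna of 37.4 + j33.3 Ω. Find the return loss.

Γ = (-12.6 + j33.3)/(87.4 + j33.3), |Γ| = 0.381
RL = −20·log₁₀|Γ| = −20·log₁₀(0.381)

RL ≈ 8.39 dB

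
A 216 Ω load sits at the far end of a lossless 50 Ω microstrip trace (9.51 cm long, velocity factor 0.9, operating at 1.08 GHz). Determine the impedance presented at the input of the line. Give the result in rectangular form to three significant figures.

Z_in ≈ 23.4 + j47.7 Ω

λ = v/f = 0.9·c / 1.08 GHz = 0.25 m
βl = 2π·l/λ = 2π × 0.38 = 137°
tan(βl) = tan(137°) = -0.934
Z_in = Z_0·(Z_L + jZ_0·tanβl)/(Z_0 + jZ_L·tanβl)
     = 50·(216 − j46.7)/(50 − j202)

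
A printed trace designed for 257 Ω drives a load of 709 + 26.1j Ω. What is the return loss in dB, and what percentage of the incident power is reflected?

RL ≈ 6.59 dB; 22% of incident power reflected

Γ = (452 + j26.1)/(966 + j26.1), |Γ| = 0.469
RL = −20·log₁₀(0.469) = 6.59 dB
P_refl/P_inc = |Γ|² = 0.22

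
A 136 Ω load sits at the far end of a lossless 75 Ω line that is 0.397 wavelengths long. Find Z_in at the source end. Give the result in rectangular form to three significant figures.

βl = 2π × 0.397 = 143°
tan(βl) = tan(143°) = -0.756
Z_in = Z_0·(Z_L + jZ_0·tanβl)/(Z_0 + jZ_L·tanβl)
     = 75·(136 − j56.7)/(75 − j103)

Z_in ≈ 74.2 + j45.1 Ω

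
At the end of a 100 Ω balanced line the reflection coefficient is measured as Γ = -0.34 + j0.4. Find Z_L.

Z_L = Z_0·(1 + Γ)/(1 − Γ) = 100·(0.66 + j0.4)/(1.34 − j0.4)

Z_L ≈ 37 + j40.9 Ω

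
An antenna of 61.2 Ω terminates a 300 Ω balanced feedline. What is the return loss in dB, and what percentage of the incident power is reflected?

RL ≈ 3.59 dB; 43.7% of incident power reflected

Γ = (61.2 − 300)/(61.2 + 300) = -0.661
RL = −20·log₁₀(0.661) = 3.59 dB
P_refl/P_inc = |Γ|² = 0.437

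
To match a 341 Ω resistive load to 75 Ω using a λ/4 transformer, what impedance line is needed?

Z_qwt = √(Z_0·R_L) = √(75 × 341) = √25580

Z_qwt ≈ 160 Ω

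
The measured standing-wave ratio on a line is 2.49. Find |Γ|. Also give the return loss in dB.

|Γ| ≈ 0.427; return loss ≈ 7.39 dB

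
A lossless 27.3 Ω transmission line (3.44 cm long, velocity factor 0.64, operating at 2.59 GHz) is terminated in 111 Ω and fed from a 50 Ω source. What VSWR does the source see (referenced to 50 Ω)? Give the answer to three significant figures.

VSWR ≈ 2.52

λ = v/f = 0.64·c / 2.59 GHz = 0.0741 m
βl = 2π·l/λ = 2π × 0.464 = 167°
tan(βl) = -0.23
Z_in = Z_0·(Z_L + jZ_0·tanβl)/(Z_0 + jZ_L·tanβl) = 62.4 + j52 Ω
Γ_s = (Z_in − Z_s)/(Z_in + Z_s) = (12.4 + j52)/(112 + j52), |Γ_s| = 0.432
VSWR = (1 + |Γ_s|)/(1 − |Γ_s|)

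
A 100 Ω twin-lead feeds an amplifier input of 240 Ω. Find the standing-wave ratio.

VSWR ≈ 2.4

Γ = (240 − 100)/(240 + 100) = 0.412
VSWR = (1 + 0.412)/(1 − 0.412)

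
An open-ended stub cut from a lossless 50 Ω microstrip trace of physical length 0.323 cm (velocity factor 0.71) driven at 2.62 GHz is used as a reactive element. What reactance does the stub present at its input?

λ = v/f = 0.71·c / 2.62 GHz = 0.0813 m
βl = 2π·l/λ = 2π × 0.0397 = 14.3°
tan(βl) = 0.255
For an open-ended stub, Z_in = −jZ_0·cot(βl) = −jZ_0/tan(βl)

X_in ≈ -196 Ω (capacitive)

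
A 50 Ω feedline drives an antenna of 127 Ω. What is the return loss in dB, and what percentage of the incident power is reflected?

Γ = (127 − 50)/(127 + 50) = 0.435
RL = −20·log₁₀(0.435) = 7.23 dB
P_refl/P_inc = |Γ|² = 0.189

RL ≈ 7.23 dB; 18.9% of incident power reflected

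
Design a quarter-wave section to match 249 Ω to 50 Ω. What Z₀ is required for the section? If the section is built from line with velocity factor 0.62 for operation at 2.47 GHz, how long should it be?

Z_qwt = √(Z_0·R_L) = √(50 × 249) = √12450
λ = 0.62·c/f = 0.0753 m, so l = λ/4 = 0.0188 m

Z_qwt ≈ 112 Ω; length ≈ 1.88 cm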